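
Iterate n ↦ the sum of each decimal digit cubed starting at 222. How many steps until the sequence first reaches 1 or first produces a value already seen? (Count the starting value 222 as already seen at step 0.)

222 → 2³ + 2³ + 2³ = 24
24 → 2³ + 4³ = 72
72 → 7³ + 2³ = 351
351 → 3³ + 5³ + 1³ = 153
153 → 1³ + 5³ + 3³ = 153  — 153 repeats.
That took 5 steps.

5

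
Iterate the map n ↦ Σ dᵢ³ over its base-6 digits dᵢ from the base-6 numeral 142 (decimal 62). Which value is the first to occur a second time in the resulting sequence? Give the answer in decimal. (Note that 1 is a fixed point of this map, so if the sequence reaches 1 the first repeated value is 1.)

62

62 = (1,4,2)_6 → 1³ + 4³ + 2³ = 73
73 = (2,0,1)_6 → 2³ + 0³ + 1³ = 9
9 = (1,3)_6 → 1³ + 3³ = 28
28 = (4,4)_6 → 4³ + 4³ = 128
128 = (3,3,2)_6 → 3³ + 3³ + 2³ = 62  — 62 already appeared earlier.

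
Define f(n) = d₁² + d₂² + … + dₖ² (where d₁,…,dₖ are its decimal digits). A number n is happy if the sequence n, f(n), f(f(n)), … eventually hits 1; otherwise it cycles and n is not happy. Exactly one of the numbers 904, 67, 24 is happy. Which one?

904

904: 904 → 97 → 130 → 10 → 1  — reaches 1 (happy)
67: 67 → 85 → 89 → 145 → 42 → 20 → 4 → 16 → 37 → 58 → 89  — repeats 89 (not happy)
24: 24 → 20 → 4 → 16 → 37 → 58 → 89 → 145 → 42 → 20  — repeats 20 (not happy)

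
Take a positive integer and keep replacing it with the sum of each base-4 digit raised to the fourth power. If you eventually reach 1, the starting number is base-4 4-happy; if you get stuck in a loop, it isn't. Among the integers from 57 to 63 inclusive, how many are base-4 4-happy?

1

57: 57 → 98 → 33 → 17 → 2 → 16 → 1  — base-4 4-happy
58: 58 → 113 → 83 → 83  — not base-4 4-happy
59: 59 → 178 → 113 → 83 → 83  — not base-4 4-happy
60: 60 → 162 → 48 → 81 → 3 → 81  — not base-4 4-happy
61: 61 → 163 → 113 → 83 → 83  — not base-4 4-happy
62: 62 → 178 → 113 → 83 → 83  — not base-4 4-happy
63: 63 → 243 → 243  — not base-4 4-happy
base-4 4-happy: 57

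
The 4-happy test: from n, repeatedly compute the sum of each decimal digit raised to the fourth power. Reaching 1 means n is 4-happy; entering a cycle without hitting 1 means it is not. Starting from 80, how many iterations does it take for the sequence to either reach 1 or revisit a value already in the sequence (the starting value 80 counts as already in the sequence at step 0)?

10

80 → 8⁴ + 0⁴ = 4096
4096 → 4⁴ + 0⁴ + 9⁴ + 6⁴ = 8113
8113 → 8⁴ + 1⁴ + 1⁴ + 3⁴ = 4179
4179 → 4⁴ + 1⁴ + 7⁴ + 9⁴ = 9219
9219 → 9⁴ + 2⁴ + 1⁴ + 9⁴ = 13139
13139 → 1⁴ + 3⁴ + 1⁴ + 3⁴ + 9⁴ = 6725
6725 → 6⁴ + 7⁴ + 2⁴ + 5⁴ = 4338
4338 → 4⁴ + 3⁴ + 3⁴ + 8⁴ = 4514
4514 → 4⁴ + 5⁴ + 1⁴ + 4⁴ = 1138
1138 → 1⁴ + 1⁴ + 3⁴ + 8⁴ = 4179  — 4179 repeats.
That took 10 steps.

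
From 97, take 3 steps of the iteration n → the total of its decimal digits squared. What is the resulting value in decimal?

97 → 9² + 7² = 81 + 49 = 130
130 → 1² + 3² + 0² = 1 + 9 + 0 = 10
10 → 1² + 0² = 1 + 0 = 1

1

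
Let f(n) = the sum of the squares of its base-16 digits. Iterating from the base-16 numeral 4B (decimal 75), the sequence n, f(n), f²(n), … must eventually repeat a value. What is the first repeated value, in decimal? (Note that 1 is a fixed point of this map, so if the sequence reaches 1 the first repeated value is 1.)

169

75 = (4,11)_16 → 4² + 11² = 16 + 121 = 137
137 = (8,9)_16 → 8² + 9² = 64 + 81 = 145
145 = (9,1)_16 → 9² + 1² = 81 + 1 = 82
82 = (5,2)_16 → 5² + 2² = 25 + 4 = 29
29 = (1,13)_16 → 1² + 13² = 1 + 169 = 170
170 = (10,10)_16 → 10² + 10² = 100 + 100 = 200
200 = (12,8)_16 → 12² + 8² = 144 + 64 = 208
208 = (13,0)_16 → 13² + 0² = 169 + 0 = 169
169 = (10,9)_16 → 10² + 9² = 100 + 81 = 181
181 = (11,5)_16 → 11² + 5² = 121 + 25 = 146
146 = (9,2)_16 → 9² + 2² = 81 + 4 = 85
85 = (5,5)_16 → 5² + 5² = 25 + 25 = 50
50 = (3,2)_16 → 3² + 2² = 9 + 4 = 13
13 = (13)_16 → 13² = 169  — 169 already appeared earlier.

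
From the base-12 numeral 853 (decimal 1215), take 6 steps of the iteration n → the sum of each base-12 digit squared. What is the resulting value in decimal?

25

1215 = (8,5,3)_12 → 98
98 = (8,2)_12 → 68
68 = (5,8)_12 → 89
89 = (7,5)_12 → 74
74 = (6,2)_12 → 40
40 = (3,4)_12 → 25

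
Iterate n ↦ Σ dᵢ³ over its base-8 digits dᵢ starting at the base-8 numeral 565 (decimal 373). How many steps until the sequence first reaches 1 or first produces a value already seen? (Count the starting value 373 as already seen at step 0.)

373 = (5,6,5)_8 → 5³ + 6³ + 5³ = 466
466 = (7,2,2)_8 → 7³ + 2³ + 2³ = 359
359 = (5,4,7)_8 → 5³ + 4³ + 7³ = 532
532 = (1,0,2,4)_8 → 1³ + 0³ + 2³ + 4³ = 73
73 = (1,1,1)_8 → 1³ + 1³ + 1³ = 3
3 = (3)_8 → 3³ = 27
27 = (3,3)_8 → 3³ + 3³ = 54
54 = (6,6)_8 → 6³ + 6³ = 432
432 = (6,6,0)_8 → 6³ + 6³ + 0³ = 432  — 432 repeats.
That took 9 steps.

9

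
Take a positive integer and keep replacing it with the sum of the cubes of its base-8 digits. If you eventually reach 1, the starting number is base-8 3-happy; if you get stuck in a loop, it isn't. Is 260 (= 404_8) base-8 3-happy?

base-8 3-happy

260 = (4,0,4)_8 → 4³ + 0³ + 4³ = 64 + 0 + 64 = 128
128 = (2,0,0)_8 → 2³ + 0³ + 0³ = 8 + 0 + 0 = 8
8 = (1,0)_8 → 1³ + 0³ = 1 + 0 = 1  — reached 1.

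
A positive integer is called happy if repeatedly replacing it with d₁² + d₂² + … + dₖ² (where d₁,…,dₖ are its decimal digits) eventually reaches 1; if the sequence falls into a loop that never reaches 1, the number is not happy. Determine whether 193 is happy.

happy

193 → 1² + 9² + 3² = 91
91 → 9² + 1² = 82
82 → 8² + 2² = 68
68 → 6² + 8² = 100
100 → 1² + 0² + 0² = 1  — reached 1.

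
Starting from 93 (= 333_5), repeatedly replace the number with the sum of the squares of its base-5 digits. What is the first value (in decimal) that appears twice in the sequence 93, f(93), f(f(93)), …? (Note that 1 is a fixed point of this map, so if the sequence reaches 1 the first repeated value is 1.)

93 = (3,3,3)_5 → 27
27 = (1,0,2)_5 → 5
5 = (1,0)_5 → 1  — reached the fixed point 1.
1 → 1, so 1 is the first repeated value.

1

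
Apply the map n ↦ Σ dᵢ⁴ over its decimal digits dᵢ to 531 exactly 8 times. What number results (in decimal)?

531 → 5⁴ + 3⁴ + 1⁴ = 707
707 → 7⁴ + 0⁴ + 7⁴ = 4802
4802 → 4⁴ + 8⁴ + 0⁴ + 2⁴ = 4368
4368 → 4⁴ + 3⁴ + 6⁴ + 8⁴ = 5729
5729 → 5⁴ + 7⁴ + 2⁴ + 9⁴ = 9603
9603 → 9⁴ + 6⁴ + 0⁴ + 3⁴ = 7938
7938 → 7⁴ + 9⁴ + 3⁴ + 8⁴ = 13139
13139 → 1⁴ + 3⁴ + 1⁴ + 3⁴ + 9⁴ = 6725

6725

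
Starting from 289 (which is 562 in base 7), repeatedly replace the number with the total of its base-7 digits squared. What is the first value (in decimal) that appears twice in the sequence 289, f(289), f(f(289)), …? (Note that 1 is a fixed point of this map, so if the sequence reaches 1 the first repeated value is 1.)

25

289 = (5,6,2)_7 → 5² + 6² + 2² = 25 + 36 + 4 = 65
65 = (1,2,2)_7 → 1² + 2² + 2² = 1 + 4 + 4 = 9
9 = (1,2)_7 → 1² + 2² = 1 + 4 = 5
5 = (5)_7 → 5² = 25
25 = (3,4)_7 → 3² + 4² = 9 + 16 = 25  — 25 already appeared earlier.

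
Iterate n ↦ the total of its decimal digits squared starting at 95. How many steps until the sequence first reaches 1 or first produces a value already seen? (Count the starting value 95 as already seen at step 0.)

95 → 9² + 5² = 81 + 25 = 106
106 → 1² + 0² + 6² = 1 + 0 + 36 = 37
37 → 3² + 7² = 9 + 49 = 58
58 → 5² + 8² = 25 + 64 = 89
89 → 8² + 9² = 64 + 81 = 145
145 → 1² + 4² + 5² = 1 + 16 + 25 = 42
42 → 4² + 2² = 16 + 4 = 20
20 → 2² + 0² = 4 + 0 = 4
4 → 4² = 16
16 → 1² + 6² = 1 + 36 = 37  — 37 repeats.
That took 10 steps.

10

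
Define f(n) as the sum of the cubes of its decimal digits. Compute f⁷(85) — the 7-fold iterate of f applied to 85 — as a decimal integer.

85 → 8³ + 5³ = 512 + 125 = 637
637 → 6³ + 3³ + 7³ = 216 + 27 + 343 = 586
586 → 5³ + 8³ + 6³ = 125 + 512 + 216 = 853
853 → 8³ + 5³ + 3³ = 512 + 125 + 27 = 664
664 → 6³ + 6³ + 4³ = 216 + 216 + 64 = 496
496 → 4³ + 9³ + 6³ = 64 + 729 + 216 = 1009
1009 → 1³ + 0³ + 0³ + 9³ = 1 + 0 + 0 + 729 = 730

730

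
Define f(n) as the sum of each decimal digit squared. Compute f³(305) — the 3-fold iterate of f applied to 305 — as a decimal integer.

29

305 → 34
34 → 25
25 → 29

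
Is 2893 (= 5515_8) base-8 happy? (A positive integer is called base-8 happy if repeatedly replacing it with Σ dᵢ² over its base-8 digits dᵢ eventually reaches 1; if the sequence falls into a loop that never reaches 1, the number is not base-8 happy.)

base-8 happy

2893 = (5,5,1,5)_8 → 76
76 = (1,1,4)_8 → 18
18 = (2,2)_8 → 8
8 = (1,0)_8 → 1  — reached 1.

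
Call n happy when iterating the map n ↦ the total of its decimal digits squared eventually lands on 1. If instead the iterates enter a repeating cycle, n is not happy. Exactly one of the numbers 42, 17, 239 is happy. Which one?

42: 42 → 20 → 4 → 16 → 37 → 58 → 89 → 145 → 42  — repeats 42 (not happy)
17: 17 → 50 → 25 → 29 → 85 → 89 → 145 → 42 → 20 → 4 → 16 → 37 → 58 → 89  — repeats 89 (not happy)
239: 239 → 94 → 97 → 130 → 10 → 1  — reaches 1 (happy)

239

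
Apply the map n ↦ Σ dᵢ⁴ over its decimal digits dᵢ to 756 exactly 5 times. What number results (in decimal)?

6725

756 → 7⁴ + 5⁴ + 6⁴ = 4322
4322 → 4⁴ + 3⁴ + 2⁴ + 2⁴ = 369
369 → 3⁴ + 6⁴ + 9⁴ = 7938
7938 → 7⁴ + 9⁴ + 3⁴ + 8⁴ = 13139
13139 → 1⁴ + 3⁴ + 1⁴ + 3⁴ + 9⁴ = 6725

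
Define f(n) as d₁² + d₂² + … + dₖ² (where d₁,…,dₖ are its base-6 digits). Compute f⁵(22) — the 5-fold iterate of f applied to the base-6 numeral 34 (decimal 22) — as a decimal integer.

22 = (3,4)_6 → 25
25 = (4,1)_6 → 17
17 = (2,5)_6 → 29
29 = (4,5)_6 → 41
41 = (1,0,5)_6 → 26

26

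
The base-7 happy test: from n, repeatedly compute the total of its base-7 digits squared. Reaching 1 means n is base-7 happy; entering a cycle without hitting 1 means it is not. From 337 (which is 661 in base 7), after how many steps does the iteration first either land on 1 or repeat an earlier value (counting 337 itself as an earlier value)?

7

337 = (6,6,1)_7 → 6² + 6² + 1² = 73
73 = (1,3,3)_7 → 1² + 3² + 3² = 19
19 = (2,5)_7 → 2² + 5² = 29
29 = (4,1)_7 → 4² + 1² = 17
17 = (2,3)_7 → 2² + 3² = 13
13 = (1,6)_7 → 1² + 6² = 37
37 = (5,2)_7 → 5² + 2² = 29  — 29 repeats.
That took 7 steps.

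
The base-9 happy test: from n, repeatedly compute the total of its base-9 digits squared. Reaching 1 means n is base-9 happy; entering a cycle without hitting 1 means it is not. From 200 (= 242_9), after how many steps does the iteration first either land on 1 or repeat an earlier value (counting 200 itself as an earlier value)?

200 = (2,4,2)_9 → 2² + 4² + 2² = 24
24 = (2,6)_9 → 2² + 6² = 40
40 = (4,4)_9 → 4² + 4² = 32
32 = (3,5)_9 → 3² + 5² = 34
34 = (3,7)_9 → 3² + 7² = 58
58 = (6,4)_9 → 6² + 4² = 52
52 = (5,7)_9 → 5² + 7² = 74
74 = (8,2)_9 → 8² + 2² = 68
68 = (7,5)_9 → 7² + 5² = 74  — 74 repeats.
That took 9 steps.

9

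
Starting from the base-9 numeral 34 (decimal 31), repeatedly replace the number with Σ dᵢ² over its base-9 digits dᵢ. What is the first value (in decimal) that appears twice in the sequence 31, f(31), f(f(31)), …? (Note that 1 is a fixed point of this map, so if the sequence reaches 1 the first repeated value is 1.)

31 = (3,4)_9 → 3² + 4² = 25
25 = (2,7)_9 → 2² + 7² = 53
53 = (5,8)_9 → 5² + 8² = 89
89 = (1,0,8)_9 → 1² + 0² + 8² = 65
65 = (7,2)_9 → 7² + 2² = 53  — 53 already appeared earlier.

53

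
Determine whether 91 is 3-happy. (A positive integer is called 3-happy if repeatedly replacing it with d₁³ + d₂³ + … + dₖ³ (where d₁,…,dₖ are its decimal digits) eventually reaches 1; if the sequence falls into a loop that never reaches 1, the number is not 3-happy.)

not 3-happy

91 → 9³ + 1³ = 729 + 1 = 730
730 → 7³ + 3³ + 0³ = 343 + 27 + 0 = 370
370 → 3³ + 7³ + 0³ = 27 + 343 + 0 = 370  — 370 already seen; the sequence cycles without reaching 1.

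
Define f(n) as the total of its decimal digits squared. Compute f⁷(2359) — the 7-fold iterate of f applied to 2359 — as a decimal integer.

42

2359 → 2² + 3² + 5² + 9² = 4 + 9 + 25 + 81 = 119
119 → 1² + 1² + 9² = 1 + 1 + 81 = 83
83 → 8² + 3² = 64 + 9 = 73
73 → 7² + 3² = 49 + 9 = 58
58 → 5² + 8² = 25 + 64 = 89
89 → 8² + 9² = 64 + 81 = 145
145 → 1² + 4² + 5² = 1 + 16 + 25 = 42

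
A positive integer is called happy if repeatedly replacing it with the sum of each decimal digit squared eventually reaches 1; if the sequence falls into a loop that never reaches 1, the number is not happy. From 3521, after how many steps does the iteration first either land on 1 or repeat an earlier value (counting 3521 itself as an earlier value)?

3521 → 3² + 5² + 2² + 1² = 39
39 → 3² + 9² = 90
90 → 9² + 0² = 81
81 → 8² + 1² = 65
65 → 6² + 5² = 61
61 → 6² + 1² = 37
37 → 3² + 7² = 58
58 → 5² + 8² = 89
89 → 8² + 9² = 145
145 → 1² + 4² + 5² = 42
42 → 4² + 2² = 20
20 → 2² + 0² = 4
4 → 4² = 16
16 → 1² + 6² = 37  — 37 repeats.
That took 14 steps.

14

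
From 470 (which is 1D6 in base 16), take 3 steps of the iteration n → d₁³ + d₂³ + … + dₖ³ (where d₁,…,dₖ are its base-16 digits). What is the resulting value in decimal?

470 = (1,13,6)_16 → 1³ + 13³ + 6³ = 2414
2414 = (9,6,14)_16 → 9³ + 6³ + 14³ = 3689
3689 = (14,6,9)_16 → 14³ + 6³ + 9³ = 3689

3689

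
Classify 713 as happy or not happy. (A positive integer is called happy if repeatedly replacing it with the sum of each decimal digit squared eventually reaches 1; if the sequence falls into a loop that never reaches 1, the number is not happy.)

not happy

713 → 7² + 1² + 3² = 59
59 → 5² + 9² = 106
106 → 1² + 0² + 6² = 37
37 → 3² + 7² = 58
58 → 5² + 8² = 89
89 → 8² + 9² = 145
145 → 1² + 4² + 5² = 42
42 → 4² + 2² = 20
20 → 2² + 0² = 4
4 → 4² = 16
16 → 1² + 6² = 37  — 37 already seen; the sequence cycles without reaching 1.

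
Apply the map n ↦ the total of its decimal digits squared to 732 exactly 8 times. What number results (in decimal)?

42

732 → 7² + 3² + 2² = 49 + 9 + 4 = 62
62 → 6² + 2² = 36 + 4 = 40
40 → 4² + 0² = 16 + 0 = 16
16 → 1² + 6² = 1 + 36 = 37
37 → 3² + 7² = 9 + 49 = 58
58 → 5² + 8² = 25 + 64 = 89
89 → 8² + 9² = 64 + 81 = 145
145 → 1² + 4² + 5² = 1 + 16 + 25 = 42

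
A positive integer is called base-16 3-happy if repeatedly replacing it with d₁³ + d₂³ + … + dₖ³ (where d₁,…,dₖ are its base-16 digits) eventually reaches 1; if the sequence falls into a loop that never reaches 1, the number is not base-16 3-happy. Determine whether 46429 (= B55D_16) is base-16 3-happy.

base-16 3-happy

46429 = (11,5,5,13)_16 → 11³ + 5³ + 5³ + 13³ = 3778
3778 = (14,12,2)_16 → 14³ + 12³ + 2³ = 4480
4480 = (1,1,8,0)_16 → 1³ + 1³ + 8³ + 0³ = 514
514 = (2,0,2)_16 → 2³ + 0³ + 2³ = 16
16 = (1,0)_16 → 1³ + 0³ = 1  — reached 1.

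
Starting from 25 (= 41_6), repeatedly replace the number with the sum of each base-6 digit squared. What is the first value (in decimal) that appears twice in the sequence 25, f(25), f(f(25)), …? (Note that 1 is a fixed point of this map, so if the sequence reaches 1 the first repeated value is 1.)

25 = (4,1)_6 → 4² + 1² = 16 + 1 = 17
17 = (2,5)_6 → 2² + 5² = 4 + 25 = 29
29 = (4,5)_6 → 4² + 5² = 16 + 25 = 41
41 = (1,0,5)_6 → 1² + 0² + 5² = 1 + 0 + 25 = 26
26 = (4,2)_6 → 4² + 2² = 16 + 4 = 20
20 = (3,2)_6 → 3² + 2² = 9 + 4 = 13
13 = (2,1)_6 → 2² + 1² = 4 + 1 = 5
5 = (5)_6 → 5² = 25  — 25 already appeared earlier.

25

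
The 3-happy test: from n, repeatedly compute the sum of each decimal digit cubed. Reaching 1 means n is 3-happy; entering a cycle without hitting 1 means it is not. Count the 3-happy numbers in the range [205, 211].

205: 205 → 133 → 55 → 250 → 133  — not 3-happy
206: 206 → 224 → 80 → 512 → 134 → 92 → 737 → 713 → 371 → 371  — not 3-happy
207: 207 → 351 → 153 → 153  — not 3-happy
208: 208 → 520 → 133 → 55 → 250 → 133  — not 3-happy
209: 209 → 737 → 713 → 371 → 371  — not 3-happy
210: 210 → 9 → 729 → 1080 → 513 → 153 → 153  — not 3-happy
211: 211 → 10 → 1  — 3-happy
3-happy: 211

1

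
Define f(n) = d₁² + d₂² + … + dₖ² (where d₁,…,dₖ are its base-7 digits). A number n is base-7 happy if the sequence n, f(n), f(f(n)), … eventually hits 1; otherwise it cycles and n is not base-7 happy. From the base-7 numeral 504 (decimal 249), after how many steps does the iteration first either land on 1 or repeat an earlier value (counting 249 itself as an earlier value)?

249 = (5,0,4)_7 → 5² + 0² + 4² = 41
41 = (5,6)_7 → 5² + 6² = 61
61 = (1,1,5)_7 → 1² + 1² + 5² = 27
27 = (3,6)_7 → 3² + 6² = 45
45 = (6,3)_7 → 6² + 3² = 45  — 45 repeats.
That took 5 steps.

5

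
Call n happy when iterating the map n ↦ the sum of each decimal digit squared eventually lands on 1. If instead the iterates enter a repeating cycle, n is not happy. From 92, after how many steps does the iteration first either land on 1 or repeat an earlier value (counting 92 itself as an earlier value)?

10

92 → 9² + 2² = 85
85 → 8² + 5² = 89
89 → 8² + 9² = 145
145 → 1² + 4² + 5² = 42
42 → 4² + 2² = 20
20 → 2² + 0² = 4
4 → 4² = 16
16 → 1² + 6² = 37
37 → 3² + 7² = 58
58 → 5² + 8² = 89  — 89 repeats.
That took 10 steps.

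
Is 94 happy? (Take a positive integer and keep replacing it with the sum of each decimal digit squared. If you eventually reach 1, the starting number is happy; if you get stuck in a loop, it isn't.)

94 → 9² + 4² = 97
97 → 9² + 7² = 130
130 → 1² + 3² + 0² = 10
10 → 1² + 0² = 1  — reached 1.

happy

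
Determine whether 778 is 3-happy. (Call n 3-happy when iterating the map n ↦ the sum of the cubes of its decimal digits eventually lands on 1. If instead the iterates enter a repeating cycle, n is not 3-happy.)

778 → 7³ + 7³ + 8³ = 343 + 343 + 512 = 1198
1198 → 1³ + 1³ + 9³ + 8³ = 1 + 1 + 729 + 512 = 1243
1243 → 1³ + 2³ + 4³ + 3³ = 1 + 8 + 64 + 27 = 100
100 → 1³ + 0³ + 0³ = 1 + 0 + 0 = 1  — reached 1.

3-happy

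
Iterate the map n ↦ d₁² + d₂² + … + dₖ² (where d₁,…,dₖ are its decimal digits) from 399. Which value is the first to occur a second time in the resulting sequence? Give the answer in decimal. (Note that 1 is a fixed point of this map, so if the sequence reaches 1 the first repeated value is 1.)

399 → 3² + 9² + 9² = 171
171 → 1² + 7² + 1² = 51
51 → 5² + 1² = 26
26 → 2² + 6² = 40
40 → 4² + 0² = 16
16 → 1² + 6² = 37
37 → 3² + 7² = 58
58 → 5² + 8² = 89
89 → 8² + 9² = 145
145 → 1² + 4² + 5² = 42
42 → 4² + 2² = 20
20 → 2² + 0² = 4
4 → 4² = 16  — 16 already appeared earlier.

16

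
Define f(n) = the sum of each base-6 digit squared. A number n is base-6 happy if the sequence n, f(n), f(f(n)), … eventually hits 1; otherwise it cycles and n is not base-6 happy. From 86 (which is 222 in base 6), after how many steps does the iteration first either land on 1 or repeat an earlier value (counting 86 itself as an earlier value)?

12

86 = (2,2,2)_6 → 2² + 2² + 2² = 12
12 = (2,0)_6 → 2² + 0² = 4
4 = (4)_6 → 4² = 16
16 = (2,4)_6 → 2² + 4² = 20
20 = (3,2)_6 → 3² + 2² = 13
13 = (2,1)_6 → 2² + 1² = 5
5 = (5)_6 → 5² = 25
25 = (4,1)_6 → 4² + 1² = 17
17 = (2,5)_6 → 2² + 5² = 29
29 = (4,5)_6 → 4² + 5² = 41
41 = (1,0,5)_6 → 1² + 0² + 5² = 26
26 = (4,2)_6 → 4² + 2² = 20  — 20 repeats.
That took 12 steps.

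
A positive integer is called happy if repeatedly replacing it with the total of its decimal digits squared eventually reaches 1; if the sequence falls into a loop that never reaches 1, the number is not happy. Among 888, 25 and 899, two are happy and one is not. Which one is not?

888: 888 → 192 → 86 → 100 → 1  — reaches 1 (happy)
25: 25 → 29 → 85 → 89 → 145 → 42 → 20 → 4 → 16 → 37 → 58 → 89  — repeats 89 (not happy)
899: 899 → 226 → 44 → 32 → 13 → 10 → 1  — reaches 1 (happy)

25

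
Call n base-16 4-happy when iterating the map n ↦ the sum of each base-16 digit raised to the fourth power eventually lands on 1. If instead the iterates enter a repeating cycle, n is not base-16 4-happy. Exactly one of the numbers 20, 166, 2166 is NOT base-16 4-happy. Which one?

20: 20 → 257 → 2 → 16 → 1  — reaches 1 (base-16 4-happy)
166: 166 → 11296 → 20768 → 642 → 4128 → 17 → 2 → 16 → 1  — reaches 1 (base-16 4-happy)
2166: 2166 → 7793 → 40819 → 59668 → 45234 → 29298 → 4834 → 38449 → 7939 → 50707 → 22114 → 3233 → 30737 → 6499 → 7939  — repeats 7939 (not base-16 4-happy)

2166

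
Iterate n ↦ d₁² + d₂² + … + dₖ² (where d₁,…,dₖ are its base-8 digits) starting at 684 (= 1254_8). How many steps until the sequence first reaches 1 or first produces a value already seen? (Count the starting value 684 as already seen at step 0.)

684 = (1,2,5,4)_8 → 46
46 = (5,6)_8 → 61
61 = (7,5)_8 → 74
74 = (1,1,2)_8 → 6
6 = (6)_8 → 36
36 = (4,4)_8 → 32
32 = (4,0)_8 → 16
16 = (2,0)_8 → 4
4 = (4)_8 → 16  — 16 repeats.
That took 9 steps.

9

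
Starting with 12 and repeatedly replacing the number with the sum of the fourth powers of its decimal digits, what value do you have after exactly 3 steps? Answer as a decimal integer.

288

12 → 17
17 → 2402
2402 → 288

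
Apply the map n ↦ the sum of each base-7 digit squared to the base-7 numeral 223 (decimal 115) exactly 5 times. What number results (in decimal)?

17

115 = (2,2,3)_7 → 17
17 = (2,3)_7 → 13
13 = (1,6)_7 → 37
37 = (5,2)_7 → 29
29 = (4,1)_7 → 17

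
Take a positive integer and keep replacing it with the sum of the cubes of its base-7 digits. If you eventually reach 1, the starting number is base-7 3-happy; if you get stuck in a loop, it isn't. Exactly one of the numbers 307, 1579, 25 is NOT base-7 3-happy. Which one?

25

307: 307 → 433 → 343 → 1  — reaches 1 (base-7 3-happy)
1579: 1579 → 193 → 307 → 433 → 343 → 1  — reaches 1 (base-7 3-happy)
25: 25 → 91 → 217 → 91  — repeats 91 (not base-7 3-happy)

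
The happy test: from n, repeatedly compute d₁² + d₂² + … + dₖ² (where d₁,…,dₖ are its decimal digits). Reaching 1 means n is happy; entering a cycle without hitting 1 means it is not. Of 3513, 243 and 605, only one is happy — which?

3513

3513: 3513 → 44 → 32 → 13 → 10 → 1  — reaches 1 (happy)
243: 243 → 29 → 85 → 89 → 145 → 42 → 20 → 4 → 16 → 37 → 58 → 89  — repeats 89 (not happy)
605: 605 → 61 → 37 → 58 → 89 → 145 → 42 → 20 → 4 → 16 → 37  — repeats 37 (not happy)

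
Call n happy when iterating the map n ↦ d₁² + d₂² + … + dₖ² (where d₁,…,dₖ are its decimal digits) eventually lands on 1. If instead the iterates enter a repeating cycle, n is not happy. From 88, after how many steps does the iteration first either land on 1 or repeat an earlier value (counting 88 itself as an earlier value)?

15

88 → 8² + 8² = 128
128 → 1² + 2² + 8² = 69
69 → 6² + 9² = 117
117 → 1² + 1² + 7² = 51
51 → 5² + 1² = 26
26 → 2² + 6² = 40
40 → 4² + 0² = 16
16 → 1² + 6² = 37
37 → 3² + 7² = 58
58 → 5² + 8² = 89
89 → 8² + 9² = 145
145 → 1² + 4² + 5² = 42
42 → 4² + 2² = 20
20 → 2² + 0² = 4
4 → 4² = 16  — 16 repeats.
That took 15 steps.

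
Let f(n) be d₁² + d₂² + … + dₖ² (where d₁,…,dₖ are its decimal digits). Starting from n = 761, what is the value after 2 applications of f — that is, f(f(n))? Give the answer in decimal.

761 → 7² + 6² + 1² = 49 + 36 + 1 = 86
86 → 8² + 6² = 64 + 36 = 100

100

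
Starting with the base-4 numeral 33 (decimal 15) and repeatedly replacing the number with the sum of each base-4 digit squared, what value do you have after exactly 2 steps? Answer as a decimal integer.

15 = (3,3)_4 → 18
18 = (1,0,2)_4 → 5

5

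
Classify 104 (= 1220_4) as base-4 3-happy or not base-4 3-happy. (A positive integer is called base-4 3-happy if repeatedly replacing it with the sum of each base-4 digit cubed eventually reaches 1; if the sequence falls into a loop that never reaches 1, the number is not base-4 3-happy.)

104 = (1,2,2,0)_4 → 17
17 = (1,0,1)_4 → 2
2 = (2)_4 → 8
8 = (2,0)_4 → 8  — 8 already seen; the sequence cycles without reaching 1.

not base-4 3-happy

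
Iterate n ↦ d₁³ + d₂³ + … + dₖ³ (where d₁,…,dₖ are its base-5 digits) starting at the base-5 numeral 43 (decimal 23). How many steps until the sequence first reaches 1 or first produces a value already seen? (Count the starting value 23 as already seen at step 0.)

6

23 = (4,3)_5 → 4³ + 3³ = 64 + 27 = 91
91 = (3,3,1)_5 → 3³ + 3³ + 1³ = 27 + 27 + 1 = 55
55 = (2,1,0)_5 → 2³ + 1³ + 0³ = 8 + 1 + 0 = 9
9 = (1,4)_5 → 1³ + 4³ = 1 + 64 = 65
65 = (2,3,0)_5 → 2³ + 3³ + 0³ = 8 + 27 + 0 = 35
35 = (1,2,0)_5 → 1³ + 2³ + 0³ = 1 + 8 + 0 = 9  — 9 repeats.
That took 6 steps.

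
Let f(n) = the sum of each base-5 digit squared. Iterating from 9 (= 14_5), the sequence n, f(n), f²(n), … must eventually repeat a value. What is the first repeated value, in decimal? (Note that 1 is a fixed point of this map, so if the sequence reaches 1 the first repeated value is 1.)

9 = (1,4)_5 → 1² + 4² = 17
17 = (3,2)_5 → 3² + 2² = 13
13 = (2,3)_5 → 2² + 3² = 13  — 13 already appeared earlier.

13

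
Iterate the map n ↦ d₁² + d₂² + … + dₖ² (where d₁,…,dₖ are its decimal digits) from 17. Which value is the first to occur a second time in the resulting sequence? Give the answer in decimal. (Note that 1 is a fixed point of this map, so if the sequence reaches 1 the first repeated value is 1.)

17 → 50
50 → 25
25 → 29
29 → 85
85 → 89
89 → 145
145 → 42
42 → 20
20 → 4
4 → 16
16 → 37
37 → 58
58 → 89  — 89 already appeared earlier.

89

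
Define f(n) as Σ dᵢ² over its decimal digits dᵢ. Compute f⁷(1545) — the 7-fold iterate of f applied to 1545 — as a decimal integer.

1545 → 1² + 5² + 4² + 5² = 67
67 → 6² + 7² = 85
85 → 8² + 5² = 89
89 → 8² + 9² = 145
145 → 1² + 4² + 5² = 42
42 → 4² + 2² = 20
20 → 2² + 0² = 4

4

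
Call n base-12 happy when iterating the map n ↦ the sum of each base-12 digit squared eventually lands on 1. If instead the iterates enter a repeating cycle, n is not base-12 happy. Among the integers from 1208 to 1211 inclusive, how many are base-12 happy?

1208: 1208 → 144 → 1  (reaches 1)
1209: 1209 → 161 → 27 → 13 → 2 → 4 → 16 → 17 → 26 → 8 → 64 → 41 → 34 → 104 → 128 → 164 → 66 → 61 → 26  (repeats 26)
1210: 1210 → 180 → 10 → 100 → 80 → 100  (repeats 100)
1211: 1211 → 201 → 98 → 68 → 89 → 74 → 40 → 25 → 5 → 25  (repeats 25)
base-12 happy: 1208

1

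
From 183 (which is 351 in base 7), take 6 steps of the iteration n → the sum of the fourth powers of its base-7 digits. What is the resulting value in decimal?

1153

183 = (3,5,1)_7 → 3⁴ + 5⁴ + 1⁴ = 707
707 = (2,0,3,0)_7 → 2⁴ + 0⁴ + 3⁴ + 0⁴ = 97
97 = (1,6,6)_7 → 1⁴ + 6⁴ + 6⁴ = 2593
2593 = (1,0,3,6,3)_7 → 1⁴ + 0⁴ + 3⁴ + 6⁴ + 3⁴ = 1459
1459 = (4,1,5,3)_7 → 4⁴ + 1⁴ + 5⁴ + 3⁴ = 963
963 = (2,5,4,4)_7 → 2⁴ + 5⁴ + 4⁴ + 4⁴ = 1153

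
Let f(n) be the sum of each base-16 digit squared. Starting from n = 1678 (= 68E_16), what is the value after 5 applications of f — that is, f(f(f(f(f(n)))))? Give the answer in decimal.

1678 = (6,8,14)_16 → 6² + 8² + 14² = 296
296 = (1,2,8)_16 → 1² + 2² + 8² = 69
69 = (4,5)_16 → 4² + 5² = 41
41 = (2,9)_16 → 2² + 9² = 85
85 = (5,5)_16 → 5² + 5² = 50

50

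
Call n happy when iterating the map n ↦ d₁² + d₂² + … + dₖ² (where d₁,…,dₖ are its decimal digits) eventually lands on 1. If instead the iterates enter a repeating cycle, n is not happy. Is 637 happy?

637 → 6² + 3² + 7² = 94
94 → 9² + 4² = 97
97 → 9² + 7² = 130
130 → 1² + 3² + 0² = 10
10 → 1² + 0² = 1  — reached 1.

happy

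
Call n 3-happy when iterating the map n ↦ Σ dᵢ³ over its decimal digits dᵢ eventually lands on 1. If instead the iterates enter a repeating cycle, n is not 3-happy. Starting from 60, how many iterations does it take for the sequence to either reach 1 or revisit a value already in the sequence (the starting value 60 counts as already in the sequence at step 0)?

11

60 → 6³ + 0³ = 216 + 0 = 216
216 → 2³ + 1³ + 6³ = 8 + 1 + 216 = 225
225 → 2³ + 2³ + 5³ = 8 + 8 + 125 = 141
141 → 1³ + 4³ + 1³ = 1 + 64 + 1 = 66
66 → 6³ + 6³ = 216 + 216 = 432
432 → 4³ + 3³ + 2³ = 64 + 27 + 8 = 99
99 → 9³ + 9³ = 729 + 729 = 1458
1458 → 1³ + 4³ + 5³ + 8³ = 1 + 64 + 125 + 512 = 702
702 → 7³ + 0³ + 2³ = 343 + 0 + 8 = 351
351 → 3³ + 5³ + 1³ = 27 + 125 + 1 = 153
153 → 1³ + 5³ + 3³ = 1 + 125 + 27 = 153  — 153 repeats.
That took 11 steps.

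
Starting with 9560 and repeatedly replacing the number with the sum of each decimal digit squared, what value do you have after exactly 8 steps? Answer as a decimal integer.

9560 → 9² + 5² + 6² + 0² = 81 + 25 + 36 + 0 = 142
142 → 1² + 4² + 2² = 1 + 16 + 4 = 21
21 → 2² + 1² = 4 + 1 = 5
5 → 5² = 25
25 → 2² + 5² = 4 + 25 = 29
29 → 2² + 9² = 4 + 81 = 85
85 → 8² + 5² = 64 + 25 = 89
89 → 8² + 9² = 64 + 81 = 145

145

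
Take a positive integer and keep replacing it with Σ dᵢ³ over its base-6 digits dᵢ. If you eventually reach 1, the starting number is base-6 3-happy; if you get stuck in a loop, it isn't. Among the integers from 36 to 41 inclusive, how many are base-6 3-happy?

1

36: 36 → 1  — base-6 3-happy
37: 37 → 2 → 8 → 9 → 28 → 128 → 62 → 73 → 9  — not base-6 3-happy
38: 38 → 9 → 28 → 128 → 62 → 73 → 9  — not base-6 3-happy
39: 39 → 28 → 128 → 62 → 73 → 9 → 28  — not base-6 3-happy
40: 40 → 65 → 190 → 190  — not base-6 3-happy
41: 41 → 126 → 54 → 28 → 128 → 62 → 73 → 9 → 28  — not base-6 3-happy
base-6 3-happy: 36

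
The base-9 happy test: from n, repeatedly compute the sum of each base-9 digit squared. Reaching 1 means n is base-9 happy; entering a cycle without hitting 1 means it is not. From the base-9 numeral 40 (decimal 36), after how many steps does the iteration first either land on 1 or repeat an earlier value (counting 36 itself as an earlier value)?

36 = (4,0)_9 → 16
16 = (1,7)_9 → 50
50 = (5,5)_9 → 50  — 50 repeats.
That took 3 steps.

3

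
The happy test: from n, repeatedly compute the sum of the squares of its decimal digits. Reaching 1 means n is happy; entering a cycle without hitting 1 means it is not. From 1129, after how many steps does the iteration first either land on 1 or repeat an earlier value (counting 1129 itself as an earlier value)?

13

1129 → 1² + 1² + 2² + 9² = 87
87 → 8² + 7² = 113
113 → 1² + 1² + 3² = 11
11 → 1² + 1² = 2
2 → 2² = 4
4 → 4² = 16
16 → 1² + 6² = 37
37 → 3² + 7² = 58
58 → 5² + 8² = 89
89 → 8² + 9² = 145
145 → 1² + 4² + 5² = 42
42 → 4² + 2² = 20
20 → 2² + 0² = 4  — 4 repeats.
That took 13 steps.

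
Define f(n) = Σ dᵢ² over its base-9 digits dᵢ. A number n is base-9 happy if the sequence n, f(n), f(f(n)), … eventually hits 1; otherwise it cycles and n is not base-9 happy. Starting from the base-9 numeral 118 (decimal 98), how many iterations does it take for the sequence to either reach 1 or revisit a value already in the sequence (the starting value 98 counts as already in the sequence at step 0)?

98 = (1,1,8)_9 → 1² + 1² + 8² = 1 + 1 + 64 = 66
66 = (7,3)_9 → 7² + 3² = 49 + 9 = 58
58 = (6,4)_9 → 6² + 4² = 36 + 16 = 52
52 = (5,7)_9 → 5² + 7² = 25 + 49 = 74
74 = (8,2)_9 → 8² + 2² = 64 + 4 = 68
68 = (7,5)_9 → 7² + 5² = 49 + 25 = 74  — 74 repeats.
That took 6 steps.

6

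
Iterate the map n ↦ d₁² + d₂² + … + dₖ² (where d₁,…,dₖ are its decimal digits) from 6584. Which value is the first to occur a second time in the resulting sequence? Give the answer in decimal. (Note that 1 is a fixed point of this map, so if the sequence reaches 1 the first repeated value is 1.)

6584 → 141
141 → 18
18 → 65
65 → 61
61 → 37
37 → 58
58 → 89
89 → 145
145 → 42
42 → 20
20 → 4
4 → 16
16 → 37  — 37 already appeared earlier.

37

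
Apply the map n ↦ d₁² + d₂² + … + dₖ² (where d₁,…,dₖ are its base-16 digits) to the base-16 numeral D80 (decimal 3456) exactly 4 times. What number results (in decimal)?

122

3456 = (13,8,0)_16 → 13² + 8² + 0² = 233
233 = (14,9)_16 → 14² + 9² = 277
277 = (1,1,5)_16 → 1² + 1² + 5² = 27
27 = (1,11)_16 → 1² + 11² = 122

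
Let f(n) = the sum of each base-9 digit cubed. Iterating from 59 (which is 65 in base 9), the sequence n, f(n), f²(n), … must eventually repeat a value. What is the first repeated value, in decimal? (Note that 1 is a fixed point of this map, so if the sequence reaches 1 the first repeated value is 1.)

1

59 = (6,5)_9 → 6³ + 5³ = 341
341 = (4,1,8)_9 → 4³ + 1³ + 8³ = 577
577 = (7,1,1)_9 → 7³ + 1³ + 1³ = 345
345 = (4,2,3)_9 → 4³ + 2³ + 3³ = 99
99 = (1,2,0)_9 → 1³ + 2³ + 0³ = 9
9 = (1,0)_9 → 1³ + 0³ = 1  — reached the fixed point 1.
1 → 1, so 1 is the first repeated value.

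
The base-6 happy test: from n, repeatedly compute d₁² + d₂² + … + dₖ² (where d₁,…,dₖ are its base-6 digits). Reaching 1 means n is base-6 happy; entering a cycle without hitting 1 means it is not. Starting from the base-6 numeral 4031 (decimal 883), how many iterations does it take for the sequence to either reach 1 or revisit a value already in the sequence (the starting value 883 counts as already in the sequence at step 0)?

9

883 = (4,0,3,1)_6 → 26
26 = (4,2)_6 → 20
20 = (3,2)_6 → 13
13 = (2,1)_6 → 5
5 = (5)_6 → 25
25 = (4,1)_6 → 17
17 = (2,5)_6 → 29
29 = (4,5)_6 → 41
41 = (1,0,5)_6 → 26  — 26 repeats.
That took 9 steps.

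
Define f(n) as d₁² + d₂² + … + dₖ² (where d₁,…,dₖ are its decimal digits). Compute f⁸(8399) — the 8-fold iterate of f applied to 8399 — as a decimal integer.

20

8399 → 8² + 3² + 9² + 9² = 64 + 9 + 81 + 81 = 235
235 → 2² + 3² + 5² = 4 + 9 + 25 = 38
38 → 3² + 8² = 9 + 64 = 73
73 → 7² + 3² = 49 + 9 = 58
58 → 5² + 8² = 25 + 64 = 89
89 → 8² + 9² = 64 + 81 = 145
145 → 1² + 4² + 5² = 1 + 16 + 25 = 42
42 → 4² + 2² = 16 + 4 = 20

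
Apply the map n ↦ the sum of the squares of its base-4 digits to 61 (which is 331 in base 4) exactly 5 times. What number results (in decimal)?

61 = (3,3,1)_4 → 3² + 3² + 1² = 9 + 9 + 1 = 19
19 = (1,0,3)_4 → 1² + 0² + 3² = 1 + 0 + 9 = 10
10 = (2,2)_4 → 2² + 2² = 4 + 4 = 8
8 = (2,0)_4 → 2² + 0² = 4 + 0 = 4
4 = (1,0)_4 → 1² + 0² = 1 + 0 = 1

1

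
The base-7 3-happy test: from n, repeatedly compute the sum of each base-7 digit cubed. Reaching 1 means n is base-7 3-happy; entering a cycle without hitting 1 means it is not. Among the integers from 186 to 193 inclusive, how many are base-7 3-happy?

1

186: 186 → 216 → 288 → 342 → 648 → 282 → 258 → 342  (repeats 342)
187: 187 → 277 → 253 → 127 → 73 → 55 → 217 → 91 → 217  (repeats 217)
188: 188 → 368 → 92 → 218 → 92  (repeats 92)
189: 189 → 243 → 405 → 219 → 99 → 9 → 9  (repeats 9)
190: 190 → 244 → 496 → 244  (repeats 244)
191: 191 → 251 → 341 → 557 → 137 → 197 → 65 → 17 → 35 → 125 → 251  (repeats 251)
192: 192 → 270 → 216 → 288 → 342 → 648 → 282 → 258 → 342  (repeats 342)
193: 193 → 307 → 433 → 343 → 1  (reaches 1)
base-7 3-happy: 193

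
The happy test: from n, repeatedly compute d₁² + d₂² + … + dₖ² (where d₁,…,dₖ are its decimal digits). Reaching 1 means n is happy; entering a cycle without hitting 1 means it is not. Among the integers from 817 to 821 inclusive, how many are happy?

817: 817 → 114 → 18 → 65 → 61 → 37 → 58 → 89 → 145 → 42 → 20 → 4 → 16 → 37  (repeats 37)
818: 818 → 129 → 86 → 100 → 1  (reaches 1)
819: 819 → 146 → 53 → 34 → 25 → 29 → 85 → 89 → 145 → 42 → 20 → 4 → 16 → 37 → 58 → 89  (repeats 89)
820: 820 → 68 → 100 → 1  (reaches 1)
821: 821 → 69 → 117 → 51 → 26 → 40 → 16 → 37 → 58 → 89 → 145 → 42 → 20 → 4 → 16  (repeats 16)
happy: 818, 820

2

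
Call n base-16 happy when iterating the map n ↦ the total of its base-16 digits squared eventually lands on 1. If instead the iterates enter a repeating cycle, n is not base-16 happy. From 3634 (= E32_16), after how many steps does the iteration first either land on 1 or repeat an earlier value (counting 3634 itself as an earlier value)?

11

3634 = (14,3,2)_16 → 209
209 = (13,1)_16 → 170
170 = (10,10)_16 → 200
200 = (12,8)_16 → 208
208 = (13,0)_16 → 169
169 = (10,9)_16 → 181
181 = (11,5)_16 → 146
146 = (9,2)_16 → 85
85 = (5,5)_16 → 50
50 = (3,2)_16 → 13
13 = (13)_16 → 169  — 169 repeats.
That took 11 steps.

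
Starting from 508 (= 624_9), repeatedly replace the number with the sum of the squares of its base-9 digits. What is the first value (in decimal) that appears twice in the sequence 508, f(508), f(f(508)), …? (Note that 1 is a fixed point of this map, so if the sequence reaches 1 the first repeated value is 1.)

74

508 = (6,2,4)_9 → 6² + 2² + 4² = 56
56 = (6,2)_9 → 6² + 2² = 40
40 = (4,4)_9 → 4² + 4² = 32
32 = (3,5)_9 → 3² + 5² = 34
34 = (3,7)_9 → 3² + 7² = 58
58 = (6,4)_9 → 6² + 4² = 52
52 = (5,7)_9 → 5² + 7² = 74
74 = (8,2)_9 → 8² + 2² = 68
68 = (7,5)_9 → 7² + 5² = 74  — 74 already appeared earlier.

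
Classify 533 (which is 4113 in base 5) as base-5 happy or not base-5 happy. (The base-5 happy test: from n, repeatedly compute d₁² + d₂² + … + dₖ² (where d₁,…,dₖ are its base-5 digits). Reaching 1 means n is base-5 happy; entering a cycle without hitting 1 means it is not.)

533 = (4,1,1,3)_5 → 4² + 1² + 1² + 3² = 16 + 1 + 1 + 9 = 27
27 = (1,0,2)_5 → 1² + 0² + 2² = 1 + 0 + 4 = 5
5 = (1,0)_5 → 1² + 0² = 1 + 0 = 1  — reached 1.

base-5 happy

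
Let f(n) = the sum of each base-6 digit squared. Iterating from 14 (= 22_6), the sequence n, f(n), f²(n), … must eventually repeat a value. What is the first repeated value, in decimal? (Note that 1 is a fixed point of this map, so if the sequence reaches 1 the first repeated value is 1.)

5

14 = (2,2)_6 → 2² + 2² = 4 + 4 = 8
8 = (1,2)_6 → 1² + 2² = 1 + 4 = 5
5 = (5)_6 → 5² = 25
25 = (4,1)_6 → 4² + 1² = 16 + 1 = 17
17 = (2,5)_6 → 2² + 5² = 4 + 25 = 29
29 = (4,5)_6 → 4² + 5² = 16 + 25 = 41
41 = (1,0,5)_6 → 1² + 0² + 5² = 1 + 0 + 25 = 26
26 = (4,2)_6 → 4² + 2² = 16 + 4 = 20
20 = (3,2)_6 → 3² + 2² = 9 + 4 = 13
13 = (2,1)_6 → 2² + 1² = 4 + 1 = 5  — 5 already appeared earlier.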